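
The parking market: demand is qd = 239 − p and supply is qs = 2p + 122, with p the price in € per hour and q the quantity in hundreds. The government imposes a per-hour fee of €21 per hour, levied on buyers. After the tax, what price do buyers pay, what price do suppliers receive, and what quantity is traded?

Before the tax: set 239 − p = 2p + 122 → p* = €39, q* = 200.
With the tax collected from buyers, demand (in seller-price terms) shifts: qd = 239 − (p + 21).
New equilibrium: buyers pay €53, suppliers receive €32, q = 186. (Wedge: pb − ps = 21.)
The less price-elastic side of the market bears the larger share of a per-unit tax.

Buyers pay €53; suppliers receive €32; quantity = 186.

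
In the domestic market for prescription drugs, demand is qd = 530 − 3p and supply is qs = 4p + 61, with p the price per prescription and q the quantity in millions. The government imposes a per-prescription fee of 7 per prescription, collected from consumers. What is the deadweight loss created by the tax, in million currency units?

Deadweight loss = 42 million.

Before the tax: set 530 − 3p = 4p + 61 → p* = 67, q* = 329.
With the tax collected from consumers, demand (in seller-price terms) shifts: qd = 530 − 3(p + 7).
New equilibrium: consumers pay 71, producers receive 64, q = 317. (Wedge: pb − ps = 7.)
Quantity falls by |ΔQ| = |329 − 317| = 12.
DWL = ½ · t · |ΔQ| = ½ · 7 · 12 = 42.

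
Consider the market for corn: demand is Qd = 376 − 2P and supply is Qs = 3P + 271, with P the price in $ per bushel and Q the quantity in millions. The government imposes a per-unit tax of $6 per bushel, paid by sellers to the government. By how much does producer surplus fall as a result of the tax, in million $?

Without the tax, 376 − 2P = 3P + 271 gives 5P = 105, so P* = $21 and Q* = 334.
With the tax collected from sellers, supply shifts: Qs = 3(P − 6) + 271.
New equilibrium: buyers pay $24.6, sellers receive $18.6, Q = 326.8. (Wedge: Pb − Ps = 6.)
ΔPS is the trapezoid between Q = 326.8 and Q = 334 of height $2.4: ½ · (334 + 326.8) · 2.4 = $792.96.

Producer surplus falls by $792.96 million.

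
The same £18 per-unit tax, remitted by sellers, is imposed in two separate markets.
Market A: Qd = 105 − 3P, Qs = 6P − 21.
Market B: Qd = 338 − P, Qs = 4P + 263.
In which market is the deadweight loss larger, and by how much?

Market A: pre-tax P* = £14, Q* = 63; post-tax Q = 27; deadweight loss = £324.
Market B: pre-tax P* = £15, Q* = 323; post-tax Q = 308.6; deadweight loss = £129.6.
Difference: £324 vs £129.6 → market A is larger by £194.4.

Market A, by £194.4.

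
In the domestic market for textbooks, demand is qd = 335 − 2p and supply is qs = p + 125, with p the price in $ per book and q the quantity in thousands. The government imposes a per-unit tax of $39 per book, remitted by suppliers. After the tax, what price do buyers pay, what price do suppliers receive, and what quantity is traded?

Buyers pay $83; suppliers receive $44; quantity = 169.

Without the tax, 335 − 2p = p + 125 gives 3p = 210, so p* = $70 and q* = 195.
With the tax collected from suppliers, supply shifts: qs = (p − 39) + 125.
Solving gives q = 169 with buyers paying $83 and suppliers receiving $44 (the $39 wedge).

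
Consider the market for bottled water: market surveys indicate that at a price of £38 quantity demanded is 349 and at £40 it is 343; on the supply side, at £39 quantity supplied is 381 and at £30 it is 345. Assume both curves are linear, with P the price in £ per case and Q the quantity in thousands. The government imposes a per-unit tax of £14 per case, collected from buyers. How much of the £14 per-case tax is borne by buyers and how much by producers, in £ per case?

Buyers bear £8 per case; producers bear £6 per case.

Demand slope: (343 − 349)/(40 − 38) = -3, so Qd = 463 − 3P.
Supply slope: (345 − 381)/(30 − 39) = 4, so Qs = 4P + 225.
Without the tax, 463 − 3P = 4P + 225 gives 7P = 238, so P* = £34 and Q* = 361.
With the tax collected from buyers, demand (in seller-price terms) shifts: Qd = 463 − 3(P + 14).
New equilibrium: buyers pay £42, producers receive £28, Q = 337. (Wedge: Pb − Ps = 14.)
Burden on buyers: £8; on producers: £6. (They sum to £14.)
The less price-elastic side of the market bears the larger share of a per-unit tax.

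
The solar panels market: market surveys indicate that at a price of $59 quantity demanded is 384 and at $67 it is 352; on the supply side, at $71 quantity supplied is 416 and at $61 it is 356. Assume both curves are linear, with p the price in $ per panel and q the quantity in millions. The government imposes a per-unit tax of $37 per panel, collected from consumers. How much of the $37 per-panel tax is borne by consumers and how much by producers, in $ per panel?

Demand slope: (352 − 384)/(67 − 59) = -4, so qd = 620 − 4p.
Supply slope: (356 − 416)/(61 − 71) = 6, so qs = 6p − 10.
Without the tax, 620 − 4p = 6p − 10 gives 10p = 630, so p* = $63 and q* = 368.
With the tax collected from consumers, demand (in seller-price terms) shifts: qd = 620 − 4(p + 37).
Solving gives q = 279.2 with consumers paying $85.2 and producers receiving $48.2 (the $37 wedge).
Burden on consumers: $22.2; on producers: $14.8. (They sum to $37.)
The less price-elastic side of the market bears the larger share of a per-unit tax.

Consumers bear $22.2 per panel; producers bear $14.8 per panel.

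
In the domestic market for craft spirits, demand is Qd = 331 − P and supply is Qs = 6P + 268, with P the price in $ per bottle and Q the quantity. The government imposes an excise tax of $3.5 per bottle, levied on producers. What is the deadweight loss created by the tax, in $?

Deadweight loss = $5.25.

Before the tax: set 331 − P = 6P + 268 → P* = $9, Q* = 322.
With the tax collected from producers, supply shifts: Qs = 6(P − 3.5) + 268.
New equilibrium: buyers pay $12, producers receive $8.5, Q = 319. (Wedge: Pb − Ps = 3.5.)
Quantity falls by |ΔQ| = |322 − 319| = 3.
DWL = ½ · t · |ΔQ| = ½ · 3.5 · 3 = $5.25.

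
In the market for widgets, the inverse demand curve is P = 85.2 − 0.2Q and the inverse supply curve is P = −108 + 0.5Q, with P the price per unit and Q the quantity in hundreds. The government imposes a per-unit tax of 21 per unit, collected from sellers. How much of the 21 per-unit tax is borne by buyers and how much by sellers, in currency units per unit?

Buyers bear 6 per unit; sellers bear 15 per unit.

Inverting to Q(P) form: Qd = 426 − 5P; Qs = 2P + 216.
Before the tax: set 426 − 5P = 2P + 216 → P* = 30, Q* = 276.
With the tax collected from sellers, supply shifts: Qs = 2(P − 21) + 216.
Solving gives Q = 246 with buyers paying 36 and sellers receiving 15 (the 21 wedge).
Burden on buyers: 6; on sellers: 15. (They sum to 21.)
The less price-elastic side of the market bears the larger share of a per-unit tax.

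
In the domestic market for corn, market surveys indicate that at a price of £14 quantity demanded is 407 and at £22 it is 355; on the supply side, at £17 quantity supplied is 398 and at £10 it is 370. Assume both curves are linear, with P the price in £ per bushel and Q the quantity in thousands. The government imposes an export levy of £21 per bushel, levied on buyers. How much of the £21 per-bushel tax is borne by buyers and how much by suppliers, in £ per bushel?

Buyers bear £8 per bushel; suppliers bear £13 per bushel.

Demand slope: (355 − 407)/(22 − 14) = -6.5, so Qd = 498 − 6.5P.
Supply slope: (370 − 398)/(10 − 17) = 4, so Qs = 4P + 330.
Before the tax: set 498 − 6.5P = 4P + 330 → P* = £16, Q* = 394.
With the tax collected from buyers, demand (in seller-price terms) shifts: Qd = 498 − 6.5(P + 21).
Solving gives Q = 342 with buyers paying £24 and suppliers receiving £3 (the £21 wedge).
Burden on buyers: £8; on suppliers: £13. (They sum to £21.)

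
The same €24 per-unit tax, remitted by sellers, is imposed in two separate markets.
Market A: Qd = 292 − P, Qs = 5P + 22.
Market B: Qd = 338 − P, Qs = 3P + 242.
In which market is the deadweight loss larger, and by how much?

Market A: pre-tax P* = €45, Q* = 247; post-tax Q = 227; deadweight loss = €240.
Market B: pre-tax P* = €24, Q* = 314; post-tax Q = 296; deadweight loss = €216.
Difference: €240 vs €216 → market A is larger by €24.

Market A, by €24.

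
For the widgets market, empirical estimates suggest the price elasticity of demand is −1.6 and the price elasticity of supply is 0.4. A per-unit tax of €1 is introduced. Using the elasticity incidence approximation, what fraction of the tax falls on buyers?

Incidence ratio: buyers' share ≈ εs / (εs + |εd|) = 0.4 / (0.4 + 1.6) = 0.2.
Supply is the less elastic side, so buyers bear the smaller share.

Buyers' share ≈ 0.2.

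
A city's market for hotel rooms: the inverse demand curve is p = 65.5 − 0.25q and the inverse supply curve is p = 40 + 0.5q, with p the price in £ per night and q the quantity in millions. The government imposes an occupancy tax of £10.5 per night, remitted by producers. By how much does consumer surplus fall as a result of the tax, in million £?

Inverting to q(p) form: qd = 262 − 4p; qs = 2p − 80.
Before the tax: set 262 − 4p = 2p − 80 → p* = £57, q* = 34.
With the tax collected from producers, supply shifts: qs = 2(p − 10.5) − 80.
New equilibrium: buyers pay £60.5, producers receive £50, q = 20. (Wedge: pb − ps = 10.5.)
ΔCS is the trapezoid between Q = 20 and Q = 34 of height £3.5: ½ · (34 + 20) · 3.5 = £94.5.

Consumer surplus falls by £94.5 million.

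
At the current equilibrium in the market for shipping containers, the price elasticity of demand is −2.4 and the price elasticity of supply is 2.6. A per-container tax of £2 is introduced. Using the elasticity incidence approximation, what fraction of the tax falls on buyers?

Incidence ratio: buyers' share ≈ εs / (εs + |εd|) = 2.6 / (2.6 + 2.4) = 0.52.
Supply is the more elastic side, so buyers bear the larger share.

Buyers' share ≈ 0.52.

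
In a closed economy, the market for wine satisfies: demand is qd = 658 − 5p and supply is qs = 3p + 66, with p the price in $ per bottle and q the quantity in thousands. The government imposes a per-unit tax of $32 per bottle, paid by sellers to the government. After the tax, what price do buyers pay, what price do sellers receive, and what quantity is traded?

Buyers pay $86; sellers receive $54; quantity = 228.

Without the tax, 658 − 5p = 3p + 66 gives 8p = 592, so p* = $74 and q* = 288.
With the tax collected from sellers, supply shifts: qs = 3(p − 32) + 66.
New equilibrium: buyers pay $86, sellers receive $54, q = 228. (Wedge: pb − ps = 32.)
The less price-elastic side of the market bears the larger share of a per-unit tax.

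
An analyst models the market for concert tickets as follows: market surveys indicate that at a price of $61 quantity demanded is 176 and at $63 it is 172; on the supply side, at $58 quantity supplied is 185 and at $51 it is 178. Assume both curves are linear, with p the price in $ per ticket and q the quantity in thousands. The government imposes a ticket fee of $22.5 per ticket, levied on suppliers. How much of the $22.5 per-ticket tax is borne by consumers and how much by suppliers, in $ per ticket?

Demand slope: (172 − 176)/(63 − 61) = -2, so qd = 298 − 2p.
Supply slope: (178 − 185)/(51 − 58) = 1, so qs = p + 127.
Without the tax, 298 − 2p = p + 127 gives 3p = 171, so p* = $57 and q* = 184.
With the tax collected from suppliers, supply shifts: qs = (p − 22.5) + 127.
Solving gives q = 169 with consumers paying $64.5 and suppliers receiving $42 (the $22.5 wedge).
Burden on consumers: $7.5; on suppliers: $15. (They sum to $22.5.)
The less price-elastic side of the market bears the larger share of a per-unit tax.

Consumers bear $7.5 per ticket; suppliers bear $15 per ticket.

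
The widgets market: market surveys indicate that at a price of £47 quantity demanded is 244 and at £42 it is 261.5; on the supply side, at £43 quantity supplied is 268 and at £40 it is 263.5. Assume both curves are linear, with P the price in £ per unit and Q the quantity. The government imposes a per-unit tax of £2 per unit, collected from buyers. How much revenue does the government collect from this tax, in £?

Demand slope: (261.5 − 244)/(42 − 47) = -3.5, so Qd = 408.5 − 3.5P.
Supply slope: (263.5 − 268)/(40 − 43) = 1.5, so Qs = 1.5P + 203.5.
Before the tax: set 408.5 − 3.5P = 1.5P + 203.5 → P* = £41, Q* = 265.
With the tax collected from buyers, demand (in seller-price terms) shifts: Qd = 408.5 − 3.5(P + 2).
Solving gives Q = 262.9 with buyers paying £41.6 and producers receiving £39.6 (the £2 wedge).
Revenue = t · Q = 2 · 262.9 = £525.8.

Tax revenue = £525.8.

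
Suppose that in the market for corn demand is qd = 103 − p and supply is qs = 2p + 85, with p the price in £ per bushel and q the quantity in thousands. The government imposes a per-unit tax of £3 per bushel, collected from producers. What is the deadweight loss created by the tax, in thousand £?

Without the tax, 103 − p = 2p + 85 gives 3p = 18, so p* = £6 and q* = 97.
With the tax collected from producers, supply shifts: qs = 2(p − 3) + 85.
New equilibrium: buyers pay £8, producers receive £5, q = 95. (Wedge: pb − ps = 3.)
Quantity falls by |ΔQ| = |97 − 95| = 2.
DWL = ½ · t · |ΔQ| = ½ · 3 · 2 = £3.

Deadweight loss = £3 thousand.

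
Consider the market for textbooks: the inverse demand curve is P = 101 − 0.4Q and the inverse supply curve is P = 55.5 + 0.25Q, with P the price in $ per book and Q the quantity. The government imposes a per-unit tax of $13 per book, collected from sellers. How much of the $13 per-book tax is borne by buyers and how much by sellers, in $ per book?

Buyers bear $8 per book; sellers bear $5 per book.

Rewrite in direct form: Qd = 252.5 − 2.5P and Qs = 4P − 222.
Before the tax: set 252.5 − 2.5P = 4P − 222 → P* = $73, Q* = 70.
With the tax collected from sellers, supply shifts: Qs = 4(P − 13) − 222.
New equilibrium: buyers pay $81, sellers receive $68, Q = 50. (Wedge: Pb − Ps = 13.)
Burden on buyers: $8; on sellers: $5. (They sum to $13.)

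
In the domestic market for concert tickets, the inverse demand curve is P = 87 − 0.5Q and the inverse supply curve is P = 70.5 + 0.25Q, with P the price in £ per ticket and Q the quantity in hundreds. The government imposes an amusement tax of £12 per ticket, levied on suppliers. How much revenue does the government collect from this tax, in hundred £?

Tax revenue = £72 hundred.

Inverting to Q(P) form: Qd = 174 − 2P; Qs = 4P − 282.
Without the tax, 174 − 2P = 4P − 282 gives 6P = 456, so P* = £76 and Q* = 22.
With the tax collected from suppliers, supply shifts: Qs = 4(P − 12) − 282.
Solving gives Q = 6 with consumers paying £84 and suppliers receiving £72 (the £12 wedge).
Revenue = t · Q = 12 · 6 = £72.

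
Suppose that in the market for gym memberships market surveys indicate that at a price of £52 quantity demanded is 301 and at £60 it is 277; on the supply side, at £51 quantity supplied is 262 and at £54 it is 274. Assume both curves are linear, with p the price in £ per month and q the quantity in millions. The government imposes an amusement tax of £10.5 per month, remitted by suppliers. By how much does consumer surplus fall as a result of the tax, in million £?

Consumer surplus falls by £1662 million.

Demand slope: (277 − 301)/(60 − 52) = -3, so qd = 457 − 3p.
Supply slope: (274 − 262)/(54 − 51) = 4, so qs = 4p + 58.
Without the tax, 457 − 3p = 4p + 58 gives 7p = 399, so p* = £57 and q* = 286.
With the tax collected from suppliers, supply shifts: qs = 4(p − 10.5) + 58.
Solving gives q = 268 with consumers paying £63 and suppliers receiving £52.5 (the £10.5 wedge).
ΔCS is the trapezoid between Q = 268 and Q = 286 of height £6: ½ · (286 + 268) · 6 = £1662.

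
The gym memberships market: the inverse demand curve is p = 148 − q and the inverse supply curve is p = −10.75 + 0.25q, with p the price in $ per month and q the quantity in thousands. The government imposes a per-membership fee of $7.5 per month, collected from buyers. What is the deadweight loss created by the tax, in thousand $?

Inverting to q(p) form: qd = 148 − p; qs = 4p + 43.
Without the tax, 148 − p = 4p + 43 gives 5p = 105, so p* = $21 and q* = 127.
With the tax collected from buyers, demand (in seller-price terms) shifts: qd = 148 − (p + 7.5).
Solving gives q = 121 with buyers paying $27 and sellers receiving $19.5 (the $7.5 wedge).
Quantity falls by |ΔQ| = |127 − 121| = 6.
DWL = ½ · t · |ΔQ| = ½ · 7.5 · 6 = $22.5.

Deadweight loss = $22.5 thousand.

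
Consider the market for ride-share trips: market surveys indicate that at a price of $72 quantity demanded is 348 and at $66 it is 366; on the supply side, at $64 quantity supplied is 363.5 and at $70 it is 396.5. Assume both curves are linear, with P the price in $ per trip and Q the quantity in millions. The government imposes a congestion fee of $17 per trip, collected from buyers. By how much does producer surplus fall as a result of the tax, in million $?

Demand slope: (366 − 348)/(66 − 72) = -3, so Qd = 564 − 3P.
Supply slope: (396.5 − 363.5)/(70 − 64) = 5.5, so Qs = 5.5P + 11.5.
Before the tax: set 564 − 3P = 5.5P + 11.5 → P* = $65, Q* = 369.
With the tax collected from buyers, demand (in seller-price terms) shifts: Qd = 564 − 3(P + 17).
Solving gives Q = 336 with buyers paying $76 and suppliers receiving $59 (the $17 wedge).
ΔPS is the trapezoid between Q = 336 and Q = 369 of height $6: ½ · (369 + 336) · 6 = $2115.

Producer surplus falls by $2115 million.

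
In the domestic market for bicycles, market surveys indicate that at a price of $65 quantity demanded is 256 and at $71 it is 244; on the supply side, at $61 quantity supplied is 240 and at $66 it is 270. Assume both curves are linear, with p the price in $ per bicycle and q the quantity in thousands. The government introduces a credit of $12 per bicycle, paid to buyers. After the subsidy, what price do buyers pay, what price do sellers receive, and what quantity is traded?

Buyers pay $55; sellers receive $67; quantity = 276.

Demand slope: (244 − 256)/(71 − 65) = -2, so qd = 386 − 2p.
Supply slope: (270 − 240)/(66 − 61) = 6, so qs = 6p − 126.
Before the subsidy: set 386 − 2p = 6p − 126 → p* = $64, q* = 258.
With a per-unit subsidy paid to buyers, each effectively pays p − 12, so demand becomes qd = 386 − 2(p − 12).
Solving gives q = 276 with buyers paying $55 and sellers receiving $67 (the $12 wedge).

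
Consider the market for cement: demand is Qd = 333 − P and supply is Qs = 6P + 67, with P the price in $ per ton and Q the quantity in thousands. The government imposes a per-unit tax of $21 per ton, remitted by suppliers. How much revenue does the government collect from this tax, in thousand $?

Without the tax, 333 − P = 6P + 67 gives 7P = 266, so P* = $38 and Q* = 295.
With the tax collected from suppliers, supply shifts: Qs = 6(P − 21) + 67.
Solving gives Q = 277 with buyers paying $56 and suppliers receiving $35 (the $21 wedge).
Revenue = t · Q = 21 · 277 = $5817.

Tax revenue = $5817 thousand.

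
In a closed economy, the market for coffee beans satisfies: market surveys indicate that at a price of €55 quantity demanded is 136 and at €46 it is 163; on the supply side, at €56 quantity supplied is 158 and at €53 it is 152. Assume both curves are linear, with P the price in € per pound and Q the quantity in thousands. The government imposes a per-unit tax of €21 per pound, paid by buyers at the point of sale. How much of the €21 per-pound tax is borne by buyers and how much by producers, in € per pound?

Demand slope: (163 − 136)/(46 − 55) = -3, so Qd = 301 − 3P.
Supply slope: (152 − 158)/(53 − 56) = 2, so Qs = 2P + 46.
Before the tax: set 301 − 3P = 2P + 46 → P* = €51, Q* = 148.
With the tax collected from buyers, demand (in seller-price terms) shifts: Qd = 301 − 3(P + 21).
Solving gives Q = 122.8 with buyers paying €59.4 and producers receiving €38.4 (the €21 wedge).
Burden on buyers: €8.4; on producers: €12.6. (They sum to €21.)
The less price-elastic side of the market bears the larger share of a per-unit tax.

Buyers bear €8.4 per pound; producers bear €12.6 per pound.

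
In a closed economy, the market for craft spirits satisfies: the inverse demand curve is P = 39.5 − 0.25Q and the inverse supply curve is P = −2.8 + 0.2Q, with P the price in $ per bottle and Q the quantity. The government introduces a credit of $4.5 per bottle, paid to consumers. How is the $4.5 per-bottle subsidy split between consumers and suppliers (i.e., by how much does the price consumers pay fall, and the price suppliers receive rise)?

Consumers gain $2.5 per bottle; suppliers gain $2 per bottle.

Rewrite in direct form: Qd = 158 − 4P and Qs = 5P + 14.
Before the subsidy: set 158 − 4P = 5P + 14 → P* = $16, Q* = 94.
With a per-unit subsidy paid to consumers, each effectively pays P − 4.5, so demand becomes Qd = 158 − 4(P − 4.5).
New equilibrium: consumers pay $13.5, suppliers receive $18, Q = 104. (Wedge: Pb − Ps = −4.5.)
Gain to consumers: $2.5; to suppliers: $2. (They sum to $4.5.)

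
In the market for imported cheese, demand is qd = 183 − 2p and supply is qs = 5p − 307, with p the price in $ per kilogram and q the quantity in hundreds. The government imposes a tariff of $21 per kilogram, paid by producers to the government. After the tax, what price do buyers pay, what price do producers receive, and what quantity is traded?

Before the tax: set 183 − 2p = 5p − 307 → p* = $70, q* = 43.
With the tax collected from producers, supply shifts: qs = 5(p − 21) − 307.
New equilibrium: buyers pay $85, producers receive $64, q = 13. (Wedge: pb − ps = 21.)

Buyers pay $85; producers receive $64; quantity = 13.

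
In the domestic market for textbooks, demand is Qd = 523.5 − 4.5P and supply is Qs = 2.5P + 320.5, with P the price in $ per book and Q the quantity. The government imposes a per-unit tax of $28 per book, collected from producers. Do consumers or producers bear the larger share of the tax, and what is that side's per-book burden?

Before the tax: set 523.5 − 4.5P = 2.5P + 320.5 → P* = $29, Q* = 393.
With the tax collected from producers, supply shifts: Qs = 2.5(P − 28) + 320.5.
New equilibrium: consumers pay $39, producers receive $11, Q = 348. (Wedge: Pb − Ps = 28.)
Per-book burden: consumers $10, producers $18.
Producers take the larger share because supply is less price-elastic here (demand slope 4.5 vs supply slope 2.5).
The less price-elastic side of the market bears the larger share of a per-unit tax.

Producers bear the larger share: $18 per book.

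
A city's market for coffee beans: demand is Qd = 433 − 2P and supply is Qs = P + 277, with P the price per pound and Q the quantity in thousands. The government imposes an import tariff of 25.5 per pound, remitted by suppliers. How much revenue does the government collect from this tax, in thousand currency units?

Tax revenue = 7956 thousand.

Without the tax, 433 − 2P = P + 277 gives 3P = 156, so P* = 52 and Q* = 329.
With the tax collected from suppliers, supply shifts: Qs = (P − 25.5) + 277.
Solving gives Q = 312 with consumers paying 60.5 and suppliers receiving 35 (the 25.5 wedge).
Revenue = t · Q = 25.5 · 312 = 7956.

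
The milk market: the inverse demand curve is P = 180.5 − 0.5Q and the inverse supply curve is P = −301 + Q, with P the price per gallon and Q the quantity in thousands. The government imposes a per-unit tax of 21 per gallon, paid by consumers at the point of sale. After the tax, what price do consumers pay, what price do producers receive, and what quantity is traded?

Consumers pay 27; producers receive 6; quantity = 307.

Rewrite in direct form: Qd = 361 − 2P and Qs = P + 301.
Without the tax, 361 − 2P = P + 301 gives 3P = 60, so P* = 20 and Q* = 321.
With the tax collected from consumers, demand (in seller-price terms) shifts: Qd = 361 − 2(P + 21).
New equilibrium: consumers pay 27, producers receive 6, Q = 307. (Wedge: Pb − Ps = 21.)
The less price-elastic side of the market bears the larger share of a per-unit tax.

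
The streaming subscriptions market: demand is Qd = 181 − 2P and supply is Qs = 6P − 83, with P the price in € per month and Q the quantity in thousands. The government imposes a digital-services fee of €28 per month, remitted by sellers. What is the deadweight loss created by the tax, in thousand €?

Deadweight loss = €588 thousand.

Before the tax: set 181 − 2P = 6P − 83 → P* = €33, Q* = 115.
With the tax collected from sellers, supply shifts: Qs = 6(P − 28) − 83.
Solving gives Q = 73 with buyers paying €54 and sellers receiving €26 (the €28 wedge).
Quantity falls by |ΔQ| = |115 − 73| = 42.
DWL = ½ · t · |ΔQ| = ½ · 28 · 42 = €588.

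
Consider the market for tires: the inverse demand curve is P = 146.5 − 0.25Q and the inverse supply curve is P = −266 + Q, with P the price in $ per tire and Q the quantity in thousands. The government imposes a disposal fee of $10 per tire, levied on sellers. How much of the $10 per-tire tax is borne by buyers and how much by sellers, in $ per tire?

Buyers bear $2 per tire; sellers bear $8 per tire.

Rewrite in direct form: Qd = 586 − 4P and Qs = P + 266.
Without the tax, 586 − 4P = P + 266 gives 5P = 320, so P* = $64 and Q* = 330.
With the tax collected from sellers, supply shifts: Qs = (P − 10) + 266.
New equilibrium: buyers pay $66, sellers receive $56, Q = 322. (Wedge: Pb − Ps = 10.)
Burden on buyers: $2; on sellers: $8. (They sum to $10.)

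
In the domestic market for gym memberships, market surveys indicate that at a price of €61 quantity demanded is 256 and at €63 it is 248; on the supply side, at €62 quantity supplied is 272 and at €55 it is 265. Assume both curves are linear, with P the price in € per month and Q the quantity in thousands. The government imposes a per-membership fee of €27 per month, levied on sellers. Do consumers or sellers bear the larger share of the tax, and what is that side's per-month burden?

Sellers bear the larger share: €21.6 per month.

Demand slope: (248 − 256)/(63 − 61) = -4, so Qd = 500 − 4P.
Supply slope: (265 − 272)/(55 − 62) = 1, so Qs = P + 210.
Without the tax, 500 − 4P = P + 210 gives 5P = 290, so P* = €58 and Q* = 268.
With the tax collected from sellers, supply shifts: Qs = (P − 27) + 210.
New equilibrium: consumers pay €63.4, sellers receive €36.4, Q = 246.4. (Wedge: Pb − Ps = 27.)
Per-month burden: consumers €5.4, sellers €21.6.
Sellers take the larger share because supply is less price-elastic here (demand slope 4 vs supply slope 1).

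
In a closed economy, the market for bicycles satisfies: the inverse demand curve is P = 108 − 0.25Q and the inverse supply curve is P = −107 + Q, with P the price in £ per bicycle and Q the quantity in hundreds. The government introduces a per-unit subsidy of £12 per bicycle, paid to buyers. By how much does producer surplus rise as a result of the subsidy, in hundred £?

Rewrite in direct form: Qd = 432 − 4P and Qs = P + 107.
Without the subsidy, 432 − 4P = P + 107 gives 5P = 325, so P* = £65 and Q* = 172.
With a per-unit subsidy paid to buyers, each effectively pays P − 12, so demand becomes Qd = 432 − 4(P − 12).
Solving gives Q = 181.6 with buyers paying £62.6 and suppliers receiving £74.6 (the £12 wedge).
ΔPS is the trapezoid between Q = 181.6 and Q = 172 of height £9.6: ½ · (172 + 181.6) · 9.6 = £1697.28.

Producer surplus rises by £1697.28 hundred.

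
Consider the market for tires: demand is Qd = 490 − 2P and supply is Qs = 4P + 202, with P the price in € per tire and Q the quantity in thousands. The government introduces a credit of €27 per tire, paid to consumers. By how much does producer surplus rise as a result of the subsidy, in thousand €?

Producer surplus rises by €3708 thousand.

Before the subsidy: set 490 − 2P = 4P + 202 → P* = €48, Q* = 394.
With a per-unit subsidy paid to consumers, each effectively pays P − 27, so demand becomes Qd = 490 − 2(P − 27).
New equilibrium: consumers pay €30, producers receive €57, Q = 430. (Wedge: Pb − Ps = −27.)
ΔPS is the trapezoid between Q = 430 and Q = 394 of height €9: ½ · (394 + 430) · 9 = €3708.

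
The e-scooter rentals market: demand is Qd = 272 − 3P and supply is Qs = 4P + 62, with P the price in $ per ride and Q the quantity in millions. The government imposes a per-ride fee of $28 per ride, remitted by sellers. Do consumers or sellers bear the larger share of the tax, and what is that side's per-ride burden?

Consumers bear the larger share: $16 per ride.

Without the tax, 272 − 3P = 4P + 62 gives 7P = 210, so P* = $30 and Q* = 182.
With the tax collected from sellers, supply shifts: Qs = 4(P − 28) + 62.
Solving gives Q = 134 with consumers paying $46 and sellers receiving $18 (the $28 wedge).
Per-ride burden: consumers $16, sellers $12.
Consumers take the larger share because demand is less price-elastic here (demand slope 3 vs supply slope 4).
The less price-elastic side of the market bears the larger share of a per-unit tax.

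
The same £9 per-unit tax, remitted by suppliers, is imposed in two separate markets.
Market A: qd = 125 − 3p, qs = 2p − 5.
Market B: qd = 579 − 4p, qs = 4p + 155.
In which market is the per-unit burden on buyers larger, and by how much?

Market B, by £0.9.

Market A: pre-tax p* = £26, q* = 47; post-tax q = 36.2; per-unit burden on buyers = £3.6.
Market B: pre-tax p* = £53, q* = 367; post-tax q = 349; per-unit burden on buyers = £4.5.
Difference: £3.6 vs £4.5 → market B is larger by £0.9.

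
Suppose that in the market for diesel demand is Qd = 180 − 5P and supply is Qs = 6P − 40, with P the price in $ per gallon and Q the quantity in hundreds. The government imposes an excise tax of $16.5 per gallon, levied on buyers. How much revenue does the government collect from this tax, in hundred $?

Before the tax: set 180 − 5P = 6P − 40 → P* = $20, Q* = 80.
With the tax collected from buyers, demand (in seller-price terms) shifts: Qd = 180 − 5(P + 16.5).
Solving gives Q = 35 with buyers paying $29 and sellers receiving $12.5 (the $16.5 wedge).
Revenue = t · Q = 16.5 · 35 = $577.5.

Tax revenue = $577.5 hundred.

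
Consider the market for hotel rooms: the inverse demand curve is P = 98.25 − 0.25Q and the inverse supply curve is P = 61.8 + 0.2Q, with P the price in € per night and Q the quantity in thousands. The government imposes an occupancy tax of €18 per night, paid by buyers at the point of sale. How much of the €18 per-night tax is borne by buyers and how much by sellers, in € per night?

Rewrite in direct form: Qd = 393 − 4P and Qs = 5P − 309.
Without the tax, 393 − 4P = 5P − 309 gives 9P = 702, so P* = €78 and Q* = 81.
With the tax collected from buyers, demand (in seller-price terms) shifts: Qd = 393 − 4(P + 18).
New equilibrium: buyers pay €88, sellers receive €70, Q = 41. (Wedge: Pb − Ps = 18.)
Burden on buyers: €10; on sellers: €8. (They sum to €18.)
The less price-elastic side of the market bears the larger share of a per-unit tax.

Buyers bear €10 per night; sellers bear €8 per night.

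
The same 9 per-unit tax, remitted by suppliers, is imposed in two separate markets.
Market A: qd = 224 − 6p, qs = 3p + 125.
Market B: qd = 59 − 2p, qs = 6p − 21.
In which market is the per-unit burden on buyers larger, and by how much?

Market B, by 3.75.

Market A: pre-tax p* = 11, q* = 158; post-tax q = 140; per-unit burden on buyers = 3.
Market B: pre-tax p* = 10, q* = 39; post-tax q = 25.5; per-unit burden on buyers = 6.75.
Difference: 3 vs 6.75 → market B is larger by 3.75.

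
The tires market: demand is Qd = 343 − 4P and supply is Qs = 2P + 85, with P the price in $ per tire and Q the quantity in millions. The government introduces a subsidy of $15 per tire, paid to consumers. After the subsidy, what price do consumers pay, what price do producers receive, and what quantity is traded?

Without the subsidy, 343 − 4P = 2P + 85 gives 6P = 258, so P* = $43 and Q* = 171.
With a per-unit subsidy paid to consumers, each effectively pays P − 15, so demand becomes Qd = 343 − 4(P − 15).
New equilibrium: consumers pay $38, producers receive $53, Q = 191. (Wedge: Pb − Ps = −15.)

Consumers pay $38; producers receive $53; quantity = 191.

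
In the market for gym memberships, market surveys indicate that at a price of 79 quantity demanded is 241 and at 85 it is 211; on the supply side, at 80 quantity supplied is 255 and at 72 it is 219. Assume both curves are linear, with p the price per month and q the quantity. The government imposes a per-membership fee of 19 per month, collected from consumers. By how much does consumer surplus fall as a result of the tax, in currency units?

Demand slope: (211 − 241)/(85 − 79) = -5, so qd = 636 − 5p.
Supply slope: (219 − 255)/(72 − 80) = 4.5, so qs = 4.5p − 105.
Without the tax, 636 − 5p = 4.5p − 105 gives 9.5p = 741, so p* = 78 and q* = 246.
With the tax collected from consumers, demand (in seller-price terms) shifts: qd = 636 − 5(p + 19).
Solving gives q = 201 with consumers paying 87 and producers receiving 68 (the 19 wedge).
ΔCS is the trapezoid between Q = 201 and Q = 246 of height 9: ½ · (246 + 201) · 9 = 2011.5.

Consumer surplus falls by 2011.5.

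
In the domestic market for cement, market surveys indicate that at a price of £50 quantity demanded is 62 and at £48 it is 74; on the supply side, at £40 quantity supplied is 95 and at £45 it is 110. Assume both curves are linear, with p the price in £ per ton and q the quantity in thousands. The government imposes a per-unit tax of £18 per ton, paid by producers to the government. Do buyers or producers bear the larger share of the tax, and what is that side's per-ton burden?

Producers bear the larger share: £12 per ton.

Demand slope: (74 − 62)/(48 − 50) = -6, so qd = 362 − 6p.
Supply slope: (110 − 95)/(45 − 40) = 3, so qs = 3p − 25.
Before the tax: set 362 − 6p = 3p − 25 → p* = £43, q* = 104.
With the tax collected from producers, supply shifts: qs = 3(p − 18) − 25.
Solving gives q = 68 with buyers paying £49 and producers receiving £31 (the £18 wedge).
Per-ton burden: buyers £6, producers £12.
Producers take the larger share because supply is less price-elastic here (demand slope 6 vs supply slope 3).
The less price-elastic side of the market bears the larger share of a per-unit tax.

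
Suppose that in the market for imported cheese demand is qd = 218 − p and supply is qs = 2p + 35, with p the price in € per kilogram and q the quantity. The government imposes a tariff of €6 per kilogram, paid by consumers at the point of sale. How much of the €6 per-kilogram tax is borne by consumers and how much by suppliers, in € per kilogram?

Without the tax, 218 − p = 2p + 35 gives 3p = 183, so p* = €61 and q* = 157.
With the tax collected from consumers, demand (in seller-price terms) shifts: qd = 218 − (p + 6).
New equilibrium: consumers pay €65, suppliers receive €59, q = 153. (Wedge: pb − ps = 6.)
Burden on consumers: €4; on suppliers: €2. (They sum to €6.)

Consumers bear €4 per kilogram; suppliers bear €2 per kilogram.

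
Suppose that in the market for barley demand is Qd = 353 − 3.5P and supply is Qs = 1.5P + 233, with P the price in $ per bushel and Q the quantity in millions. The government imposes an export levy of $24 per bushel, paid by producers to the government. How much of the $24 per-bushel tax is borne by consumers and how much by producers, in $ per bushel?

Consumers bear $7.2 per bushel; producers bear $16.8 per bushel.

Without the tax, 353 − 3.5P = 1.5P + 233 gives 5P = 120, so P* = $24 and Q* = 269.
With the tax collected from producers, supply shifts: Qs = 1.5(P − 24) + 233.
Solving gives Q = 243.8 with consumers paying $31.2 and producers receiving $7.2 (the $24 wedge).
Burden on consumers: $7.2; on producers: $16.8. (They sum to $24.)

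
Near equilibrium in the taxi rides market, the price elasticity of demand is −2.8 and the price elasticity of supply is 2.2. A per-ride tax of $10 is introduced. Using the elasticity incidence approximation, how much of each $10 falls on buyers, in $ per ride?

Incidence ratio: buyers' share ≈ εs / (εs + |εd|) = 2.2 / (2.2 + 2.8) = 0.44.
So buyers bear ≈ 0.44 × $10 = $4.4; suppliers bear $5.6.

Buyers bear ≈ $4.4 per ride.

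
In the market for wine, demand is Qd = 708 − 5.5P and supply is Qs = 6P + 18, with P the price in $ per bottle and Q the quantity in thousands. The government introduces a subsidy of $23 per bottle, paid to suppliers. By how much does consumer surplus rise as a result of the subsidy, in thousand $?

Consumer surplus rises by $4932 thousand.

Without the subsidy, 708 − 5.5P = 6P + 18 gives 11.5P = 690, so P* = $60 and Q* = 378.
With a per-unit subsidy paid to suppliers, each receives P + 23 per unit sold, so supply becomes Qs = 6(P + 23) + 18.
New equilibrium: consumers pay $48, suppliers receive $71, Q = 444. (Wedge: Pb − Ps = −23.)
ΔCS is the trapezoid between Q = 444 and Q = 378 of height $12: ½ · (378 + 444) · 12 = $4932.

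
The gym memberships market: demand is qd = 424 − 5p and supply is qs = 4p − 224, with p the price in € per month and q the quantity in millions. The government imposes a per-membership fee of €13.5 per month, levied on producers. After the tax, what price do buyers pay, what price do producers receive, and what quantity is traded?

Buyers pay €78; producers receive €64.5; quantity = 34.

Without the tax, 424 − 5p = 4p − 224 gives 9p = 648, so p* = €72 and q* = 64.
With the tax collected from producers, supply shifts: qs = 4(p − 13.5) − 224.
Solving gives q = 34 with buyers paying €78 and producers receiving €64.5 (the €13.5 wedge).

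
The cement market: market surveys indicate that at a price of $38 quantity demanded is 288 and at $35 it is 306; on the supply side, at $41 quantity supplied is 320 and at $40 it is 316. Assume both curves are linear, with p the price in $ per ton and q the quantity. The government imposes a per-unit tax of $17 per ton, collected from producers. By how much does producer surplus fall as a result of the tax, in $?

Producer surplus falls by $2851.92.

Demand slope: (306 − 288)/(35 − 38) = -6, so qd = 516 − 6p.
Supply slope: (316 − 320)/(40 − 41) = 4, so qs = 4p + 156.
Before the tax: set 516 − 6p = 4p + 156 → p* = $36, q* = 300.
With the tax collected from producers, supply shifts: qs = 4(p − 17) + 156.
Solving gives q = 259.2 with consumers paying $42.8 and producers receiving $25.8 (the $17 wedge).
ΔPS is the trapezoid between Q = 259.2 and Q = 300 of height $10.2: ½ · (300 + 259.2) · 10.2 = $2851.92.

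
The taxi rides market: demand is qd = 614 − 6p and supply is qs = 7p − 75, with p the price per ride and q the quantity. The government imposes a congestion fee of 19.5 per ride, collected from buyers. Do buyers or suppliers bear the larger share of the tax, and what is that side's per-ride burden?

Without the tax, 614 − 6p = 7p − 75 gives 13p = 689, so p* = 53 and q* = 296.
With the tax collected from buyers, demand (in seller-price terms) shifts: qd = 614 − 6(p + 19.5).
Solving gives q = 233 with buyers paying 63.5 and suppliers receiving 44 (the 19.5 wedge).
Per-ride burden: buyers 10.5, suppliers 9.
Buyers take the larger share because demand is less price-elastic here (demand slope 6 vs supply slope 7).
The less price-elastic side of the market bears the larger share of a per-unit tax.

Buyers bear the larger share: 10.5 per ride.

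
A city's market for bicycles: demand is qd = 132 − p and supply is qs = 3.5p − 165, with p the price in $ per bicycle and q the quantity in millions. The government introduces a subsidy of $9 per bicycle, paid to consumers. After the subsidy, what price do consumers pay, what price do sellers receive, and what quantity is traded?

Before the subsidy: set 132 − p = 3.5p − 165 → p* = $66, q* = 66.
With a per-unit subsidy paid to consumers, each effectively pays p − 9, so demand becomes qd = 132 − (p − 9).
New equilibrium: consumers pay $59, sellers receive $68, q = 73. (Wedge: pb − ps = −9.)

Consumers pay $59; sellers receive $68; quantity = 73.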